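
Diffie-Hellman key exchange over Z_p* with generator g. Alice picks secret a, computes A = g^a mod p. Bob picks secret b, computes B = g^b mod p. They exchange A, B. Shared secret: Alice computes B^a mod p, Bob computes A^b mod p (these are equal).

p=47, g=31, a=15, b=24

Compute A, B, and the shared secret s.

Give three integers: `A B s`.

A = 31^15 mod 47  (bits of 15 = 1111)
  bit 0 = 1: r = r^2 * 31 mod 47 = 1^2 * 31 = 1*31 = 31
  bit 1 = 1: r = r^2 * 31 mod 47 = 31^2 * 31 = 21*31 = 40
  bit 2 = 1: r = r^2 * 31 mod 47 = 40^2 * 31 = 2*31 = 15
  bit 3 = 1: r = r^2 * 31 mod 47 = 15^2 * 31 = 37*31 = 19
  -> A = 19
B = 31^24 mod 47  (bits of 24 = 11000)
  bit 0 = 1: r = r^2 * 31 mod 47 = 1^2 * 31 = 1*31 = 31
  bit 1 = 1: r = r^2 * 31 mod 47 = 31^2 * 31 = 21*31 = 40
  bit 2 = 0: r = r^2 mod 47 = 40^2 = 2
  bit 3 = 0: r = r^2 mod 47 = 2^2 = 4
  bit 4 = 0: r = r^2 mod 47 = 4^2 = 16
  -> B = 16
s = B^a = 16^15 mod 47  (bits of 15 = 1111)
  bit 0 = 1: r = r^2 * 16 mod 47 = 1^2 * 16 = 1*16 = 16
  bit 1 = 1: r = r^2 * 16 mod 47 = 16^2 * 16 = 21*16 = 7
  bit 2 = 1: r = r^2 * 16 mod 47 = 7^2 * 16 = 2*16 = 32
  bit 3 = 1: r = r^2 * 16 mod 47 = 32^2 * 16 = 37*16 = 28
  -> s = B^a = 28

Answer: 19 16 28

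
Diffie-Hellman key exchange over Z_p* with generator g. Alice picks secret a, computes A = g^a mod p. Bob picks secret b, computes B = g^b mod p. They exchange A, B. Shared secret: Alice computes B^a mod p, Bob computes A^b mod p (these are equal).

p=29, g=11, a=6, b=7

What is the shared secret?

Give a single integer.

A = 11^6 mod 29  (bits of 6 = 110)
  bit 0 = 1: r = r^2 * 11 mod 29 = 1^2 * 11 = 1*11 = 11
  bit 1 = 1: r = r^2 * 11 mod 29 = 11^2 * 11 = 5*11 = 26
  bit 2 = 0: r = r^2 mod 29 = 26^2 = 9
  -> A = 9
B = 11^7 mod 29  (bits of 7 = 111)
  bit 0 = 1: r = r^2 * 11 mod 29 = 1^2 * 11 = 1*11 = 11
  bit 1 = 1: r = r^2 * 11 mod 29 = 11^2 * 11 = 5*11 = 26
  bit 2 = 1: r = r^2 * 11 mod 29 = 26^2 * 11 = 9*11 = 12
  -> B = 12
s = B^a = 12^6 mod 29  (bits of 6 = 110)
  bit 0 = 1: r = r^2 * 12 mod 29 = 1^2 * 12 = 1*12 = 12
  bit 1 = 1: r = r^2 * 12 mod 29 = 12^2 * 12 = 28*12 = 17
  bit 2 = 0: r = r^2 mod 29 = 17^2 = 28
  -> s = B^a = 28

Answer: 28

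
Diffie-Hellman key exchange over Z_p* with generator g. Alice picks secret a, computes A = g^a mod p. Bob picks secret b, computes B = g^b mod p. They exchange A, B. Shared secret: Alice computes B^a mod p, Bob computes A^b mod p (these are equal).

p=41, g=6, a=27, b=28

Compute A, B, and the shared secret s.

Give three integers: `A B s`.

A = 6^27 mod 41  (bits of 27 = 11011)
  bit 0 = 1: r = r^2 * 6 mod 41 = 1^2 * 6 = 1*6 = 6
  bit 1 = 1: r = r^2 * 6 mod 41 = 6^2 * 6 = 36*6 = 11
  bit 2 = 0: r = r^2 mod 41 = 11^2 = 39
  bit 3 = 1: r = r^2 * 6 mod 41 = 39^2 * 6 = 4*6 = 24
  bit 4 = 1: r = r^2 * 6 mod 41 = 24^2 * 6 = 2*6 = 12
  -> A = 12
B = 6^28 mod 41  (bits of 28 = 11100)
  bit 0 = 1: r = r^2 * 6 mod 41 = 1^2 * 6 = 1*6 = 6
  bit 1 = 1: r = r^2 * 6 mod 41 = 6^2 * 6 = 36*6 = 11
  bit 2 = 1: r = r^2 * 6 mod 41 = 11^2 * 6 = 39*6 = 29
  bit 3 = 0: r = r^2 mod 41 = 29^2 = 21
  bit 4 = 0: r = r^2 mod 41 = 21^2 = 31
  -> B = 31
s = B^a = 31^27 mod 41  (bits of 27 = 11011)
  bit 0 = 1: r = r^2 * 31 mod 41 = 1^2 * 31 = 1*31 = 31
  bit 1 = 1: r = r^2 * 31 mod 41 = 31^2 * 31 = 18*31 = 25
  bit 2 = 0: r = r^2 mod 41 = 25^2 = 10
  bit 3 = 1: r = r^2 * 31 mod 41 = 10^2 * 31 = 18*31 = 25
  bit 4 = 1: r = r^2 * 31 mod 41 = 25^2 * 31 = 10*31 = 23
  -> s = B^a = 23

Answer: 12 31 23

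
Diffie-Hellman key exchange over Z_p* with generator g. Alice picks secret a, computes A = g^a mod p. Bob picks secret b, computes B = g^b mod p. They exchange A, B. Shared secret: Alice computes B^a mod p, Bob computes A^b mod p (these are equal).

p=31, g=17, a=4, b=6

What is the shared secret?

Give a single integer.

Answer: 4

Derivation:
A = 17^4 mod 31  (bits of 4 = 100)
  bit 0 = 1: r = r^2 * 17 mod 31 = 1^2 * 17 = 1*17 = 17
  bit 1 = 0: r = r^2 mod 31 = 17^2 = 10
  bit 2 = 0: r = r^2 mod 31 = 10^2 = 7
  -> A = 7
B = 17^6 mod 31  (bits of 6 = 110)
  bit 0 = 1: r = r^2 * 17 mod 31 = 1^2 * 17 = 1*17 = 17
  bit 1 = 1: r = r^2 * 17 mod 31 = 17^2 * 17 = 10*17 = 15
  bit 2 = 0: r = r^2 mod 31 = 15^2 = 8
  -> B = 8
s = B^a = 8^4 mod 31  (bits of 4 = 100)
  bit 0 = 1: r = r^2 * 8 mod 31 = 1^2 * 8 = 1*8 = 8
  bit 1 = 0: r = r^2 mod 31 = 8^2 = 2
  bit 2 = 0: r = r^2 mod 31 = 2^2 = 4
  -> s = B^a = 4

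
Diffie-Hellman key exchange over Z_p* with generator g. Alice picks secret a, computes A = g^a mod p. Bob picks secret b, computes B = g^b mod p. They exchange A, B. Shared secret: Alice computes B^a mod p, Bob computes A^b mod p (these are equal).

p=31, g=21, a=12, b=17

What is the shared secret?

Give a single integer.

A = 21^12 mod 31  (bits of 12 = 1100)
  bit 0 = 1: r = r^2 * 21 mod 31 = 1^2 * 21 = 1*21 = 21
  bit 1 = 1: r = r^2 * 21 mod 31 = 21^2 * 21 = 7*21 = 23
  bit 2 = 0: r = r^2 mod 31 = 23^2 = 2
  bit 3 = 0: r = r^2 mod 31 = 2^2 = 4
  -> A = 4
B = 21^17 mod 31  (bits of 17 = 10001)
  bit 0 = 1: r = r^2 * 21 mod 31 = 1^2 * 21 = 1*21 = 21
  bit 1 = 0: r = r^2 mod 31 = 21^2 = 7
  bit 2 = 0: r = r^2 mod 31 = 7^2 = 18
  bit 3 = 0: r = r^2 mod 31 = 18^2 = 14
  bit 4 = 1: r = r^2 * 21 mod 31 = 14^2 * 21 = 10*21 = 24
  -> B = 24
s = B^a = 24^12 mod 31  (bits of 12 = 1100)
  bit 0 = 1: r = r^2 * 24 mod 31 = 1^2 * 24 = 1*24 = 24
  bit 1 = 1: r = r^2 * 24 mod 31 = 24^2 * 24 = 18*24 = 29
  bit 2 = 0: r = r^2 mod 31 = 29^2 = 4
  bit 3 = 0: r = r^2 mod 31 = 4^2 = 16
  -> s = B^a = 16

Answer: 16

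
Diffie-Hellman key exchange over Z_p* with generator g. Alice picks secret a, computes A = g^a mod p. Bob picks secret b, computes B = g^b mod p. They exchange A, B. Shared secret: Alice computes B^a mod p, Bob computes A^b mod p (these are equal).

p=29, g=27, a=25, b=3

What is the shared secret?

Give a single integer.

Answer: 3

Derivation:
A = 27^25 mod 29  (bits of 25 = 11001)
  bit 0 = 1: r = r^2 * 27 mod 29 = 1^2 * 27 = 1*27 = 27
  bit 1 = 1: r = r^2 * 27 mod 29 = 27^2 * 27 = 4*27 = 21
  bit 2 = 0: r = r^2 mod 29 = 21^2 = 6
  bit 3 = 0: r = r^2 mod 29 = 6^2 = 7
  bit 4 = 1: r = r^2 * 27 mod 29 = 7^2 * 27 = 20*27 = 18
  -> A = 18
B = 27^3 mod 29  (bits of 3 = 11)
  bit 0 = 1: r = r^2 * 27 mod 29 = 1^2 * 27 = 1*27 = 27
  bit 1 = 1: r = r^2 * 27 mod 29 = 27^2 * 27 = 4*27 = 21
  -> B = 21
s = B^a = 21^25 mod 29  (bits of 25 = 11001)
  bit 0 = 1: r = r^2 * 21 mod 29 = 1^2 * 21 = 1*21 = 21
  bit 1 = 1: r = r^2 * 21 mod 29 = 21^2 * 21 = 6*21 = 10
  bit 2 = 0: r = r^2 mod 29 = 10^2 = 13
  bit 3 = 0: r = r^2 mod 29 = 13^2 = 24
  bit 4 = 1: r = r^2 * 21 mod 29 = 24^2 * 21 = 25*21 = 3
  -> s = B^a = 3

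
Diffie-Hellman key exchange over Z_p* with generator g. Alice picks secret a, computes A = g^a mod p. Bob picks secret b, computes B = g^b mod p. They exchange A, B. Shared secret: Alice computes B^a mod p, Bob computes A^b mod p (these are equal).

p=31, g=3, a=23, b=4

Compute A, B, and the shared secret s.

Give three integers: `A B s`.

A = 3^23 mod 31  (bits of 23 = 10111)
  bit 0 = 1: r = r^2 * 3 mod 31 = 1^2 * 3 = 1*3 = 3
  bit 1 = 0: r = r^2 mod 31 = 3^2 = 9
  bit 2 = 1: r = r^2 * 3 mod 31 = 9^2 * 3 = 19*3 = 26
  bit 3 = 1: r = r^2 * 3 mod 31 = 26^2 * 3 = 25*3 = 13
  bit 4 = 1: r = r^2 * 3 mod 31 = 13^2 * 3 = 14*3 = 11
  -> A = 11
B = 3^4 mod 31  (bits of 4 = 100)
  bit 0 = 1: r = r^2 * 3 mod 31 = 1^2 * 3 = 1*3 = 3
  bit 1 = 0: r = r^2 mod 31 = 3^2 = 9
  bit 2 = 0: r = r^2 mod 31 = 9^2 = 19
  -> B = 19
s = B^a = 19^23 mod 31  (bits of 23 = 10111)
  bit 0 = 1: r = r^2 * 19 mod 31 = 1^2 * 19 = 1*19 = 19
  bit 1 = 0: r = r^2 mod 31 = 19^2 = 20
  bit 2 = 1: r = r^2 * 19 mod 31 = 20^2 * 19 = 28*19 = 5
  bit 3 = 1: r = r^2 * 19 mod 31 = 5^2 * 19 = 25*19 = 10
  bit 4 = 1: r = r^2 * 19 mod 31 = 10^2 * 19 = 7*19 = 9
  -> s = B^a = 9

Answer: 11 19 9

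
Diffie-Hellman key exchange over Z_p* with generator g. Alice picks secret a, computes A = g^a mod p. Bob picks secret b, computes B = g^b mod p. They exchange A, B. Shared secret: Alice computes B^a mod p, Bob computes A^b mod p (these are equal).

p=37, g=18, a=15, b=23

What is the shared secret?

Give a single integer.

Answer: 14

Derivation:
A = 18^15 mod 37  (bits of 15 = 1111)
  bit 0 = 1: r = r^2 * 18 mod 37 = 1^2 * 18 = 1*18 = 18
  bit 1 = 1: r = r^2 * 18 mod 37 = 18^2 * 18 = 28*18 = 23
  bit 2 = 1: r = r^2 * 18 mod 37 = 23^2 * 18 = 11*18 = 13
  bit 3 = 1: r = r^2 * 18 mod 37 = 13^2 * 18 = 21*18 = 8
  -> A = 8
B = 18^23 mod 37  (bits of 23 = 10111)
  bit 0 = 1: r = r^2 * 18 mod 37 = 1^2 * 18 = 1*18 = 18
  bit 1 = 0: r = r^2 mod 37 = 18^2 = 28
  bit 2 = 1: r = r^2 * 18 mod 37 = 28^2 * 18 = 7*18 = 15
  bit 3 = 1: r = r^2 * 18 mod 37 = 15^2 * 18 = 3*18 = 17
  bit 4 = 1: r = r^2 * 18 mod 37 = 17^2 * 18 = 30*18 = 22
  -> B = 22
s = B^a = 22^15 mod 37  (bits of 15 = 1111)
  bit 0 = 1: r = r^2 * 22 mod 37 = 1^2 * 22 = 1*22 = 22
  bit 1 = 1: r = r^2 * 22 mod 37 = 22^2 * 22 = 3*22 = 29
  bit 2 = 1: r = r^2 * 22 mod 37 = 29^2 * 22 = 27*22 = 2
  bit 3 = 1: r = r^2 * 22 mod 37 = 2^2 * 22 = 4*22 = 14
  -> s = B^a = 14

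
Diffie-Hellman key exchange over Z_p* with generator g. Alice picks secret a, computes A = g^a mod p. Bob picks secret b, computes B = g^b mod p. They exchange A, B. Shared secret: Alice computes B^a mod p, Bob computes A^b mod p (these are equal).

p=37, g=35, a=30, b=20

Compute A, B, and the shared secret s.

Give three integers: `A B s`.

Answer: 11 33 10

Derivation:
A = 35^30 mod 37  (bits of 30 = 11110)
  bit 0 = 1: r = r^2 * 35 mod 37 = 1^2 * 35 = 1*35 = 35
  bit 1 = 1: r = r^2 * 35 mod 37 = 35^2 * 35 = 4*35 = 29
  bit 2 = 1: r = r^2 * 35 mod 37 = 29^2 * 35 = 27*35 = 20
  bit 3 = 1: r = r^2 * 35 mod 37 = 20^2 * 35 = 30*35 = 14
  bit 4 = 0: r = r^2 mod 37 = 14^2 = 11
  -> A = 11
B = 35^20 mod 37  (bits of 20 = 10100)
  bit 0 = 1: r = r^2 * 35 mod 37 = 1^2 * 35 = 1*35 = 35
  bit 1 = 0: r = r^2 mod 37 = 35^2 = 4
  bit 2 = 1: r = r^2 * 35 mod 37 = 4^2 * 35 = 16*35 = 5
  bit 3 = 0: r = r^2 mod 37 = 5^2 = 25
  bit 4 = 0: r = r^2 mod 37 = 25^2 = 33
  -> B = 33
s = B^a = 33^30 mod 37  (bits of 30 = 11110)
  bit 0 = 1: r = r^2 * 33 mod 37 = 1^2 * 33 = 1*33 = 33
  bit 1 = 1: r = r^2 * 33 mod 37 = 33^2 * 33 = 16*33 = 10
  bit 2 = 1: r = r^2 * 33 mod 37 = 10^2 * 33 = 26*33 = 7
  bit 3 = 1: r = r^2 * 33 mod 37 = 7^2 * 33 = 12*33 = 26
  bit 4 = 0: r = r^2 mod 37 = 26^2 = 10
  -> s = B^a = 10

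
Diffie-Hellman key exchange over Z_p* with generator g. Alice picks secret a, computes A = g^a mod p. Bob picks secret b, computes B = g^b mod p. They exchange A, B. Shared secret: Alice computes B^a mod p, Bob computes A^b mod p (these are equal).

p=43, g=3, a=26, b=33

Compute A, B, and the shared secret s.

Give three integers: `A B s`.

Answer: 15 39 35

Derivation:
A = 3^26 mod 43  (bits of 26 = 11010)
  bit 0 = 1: r = r^2 * 3 mod 43 = 1^2 * 3 = 1*3 = 3
  bit 1 = 1: r = r^2 * 3 mod 43 = 3^2 * 3 = 9*3 = 27
  bit 2 = 0: r = r^2 mod 43 = 27^2 = 41
  bit 3 = 1: r = r^2 * 3 mod 43 = 41^2 * 3 = 4*3 = 12
  bit 4 = 0: r = r^2 mod 43 = 12^2 = 15
  -> A = 15
B = 3^33 mod 43  (bits of 33 = 100001)
  bit 0 = 1: r = r^2 * 3 mod 43 = 1^2 * 3 = 1*3 = 3
  bit 1 = 0: r = r^2 mod 43 = 3^2 = 9
  bit 2 = 0: r = r^2 mod 43 = 9^2 = 38
  bit 3 = 0: r = r^2 mod 43 = 38^2 = 25
  bit 4 = 0: r = r^2 mod 43 = 25^2 = 23
  bit 5 = 1: r = r^2 * 3 mod 43 = 23^2 * 3 = 13*3 = 39
  -> B = 39
s = B^a = 39^26 mod 43  (bits of 26 = 11010)
  bit 0 = 1: r = r^2 * 39 mod 43 = 1^2 * 39 = 1*39 = 39
  bit 1 = 1: r = r^2 * 39 mod 43 = 39^2 * 39 = 16*39 = 22
  bit 2 = 0: r = r^2 mod 43 = 22^2 = 11
  bit 3 = 1: r = r^2 * 39 mod 43 = 11^2 * 39 = 35*39 = 32
  bit 4 = 0: r = r^2 mod 43 = 32^2 = 35
  -> s = B^a = 35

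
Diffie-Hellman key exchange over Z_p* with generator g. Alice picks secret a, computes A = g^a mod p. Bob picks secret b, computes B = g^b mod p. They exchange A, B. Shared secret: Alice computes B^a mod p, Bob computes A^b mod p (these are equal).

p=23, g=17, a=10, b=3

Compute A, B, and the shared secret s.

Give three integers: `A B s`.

A = 17^10 mod 23  (bits of 10 = 1010)
  bit 0 = 1: r = r^2 * 17 mod 23 = 1^2 * 17 = 1*17 = 17
  bit 1 = 0: r = r^2 mod 23 = 17^2 = 13
  bit 2 = 1: r = r^2 * 17 mod 23 = 13^2 * 17 = 8*17 = 21
  bit 3 = 0: r = r^2 mod 23 = 21^2 = 4
  -> A = 4
B = 17^3 mod 23  (bits of 3 = 11)
  bit 0 = 1: r = r^2 * 17 mod 23 = 1^2 * 17 = 1*17 = 17
  bit 1 = 1: r = r^2 * 17 mod 23 = 17^2 * 17 = 13*17 = 14
  -> B = 14
s = B^a = 14^10 mod 23  (bits of 10 = 1010)
  bit 0 = 1: r = r^2 * 14 mod 23 = 1^2 * 14 = 1*14 = 14
  bit 1 = 0: r = r^2 mod 23 = 14^2 = 12
  bit 2 = 1: r = r^2 * 14 mod 23 = 12^2 * 14 = 6*14 = 15
  bit 3 = 0: r = r^2 mod 23 = 15^2 = 18
  -> s = B^a = 18

Answer: 4 14 18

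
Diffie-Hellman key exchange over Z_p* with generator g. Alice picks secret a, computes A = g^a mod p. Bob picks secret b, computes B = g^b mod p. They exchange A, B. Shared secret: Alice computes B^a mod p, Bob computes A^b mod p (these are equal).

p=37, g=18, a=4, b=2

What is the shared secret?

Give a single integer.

Answer: 12

Derivation:
A = 18^4 mod 37  (bits of 4 = 100)
  bit 0 = 1: r = r^2 * 18 mod 37 = 1^2 * 18 = 1*18 = 18
  bit 1 = 0: r = r^2 mod 37 = 18^2 = 28
  bit 2 = 0: r = r^2 mod 37 = 28^2 = 7
  -> A = 7
B = 18^2 mod 37  (bits of 2 = 10)
  bit 0 = 1: r = r^2 * 18 mod 37 = 1^2 * 18 = 1*18 = 18
  bit 1 = 0: r = r^2 mod 37 = 18^2 = 28
  -> B = 28
s = B^a = 28^4 mod 37  (bits of 4 = 100)
  bit 0 = 1: r = r^2 * 28 mod 37 = 1^2 * 28 = 1*28 = 28
  bit 1 = 0: r = r^2 mod 37 = 28^2 = 7
  bit 2 = 0: r = r^2 mod 37 = 7^2 = 12
  -> s = B^a = 12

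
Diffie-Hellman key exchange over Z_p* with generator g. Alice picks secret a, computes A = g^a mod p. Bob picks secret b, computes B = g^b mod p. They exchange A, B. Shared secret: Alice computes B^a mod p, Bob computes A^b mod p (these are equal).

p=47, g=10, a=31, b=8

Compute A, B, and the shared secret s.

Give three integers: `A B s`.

A = 10^31 mod 47  (bits of 31 = 11111)
  bit 0 = 1: r = r^2 * 10 mod 47 = 1^2 * 10 = 1*10 = 10
  bit 1 = 1: r = r^2 * 10 mod 47 = 10^2 * 10 = 6*10 = 13
  bit 2 = 1: r = r^2 * 10 mod 47 = 13^2 * 10 = 28*10 = 45
  bit 3 = 1: r = r^2 * 10 mod 47 = 45^2 * 10 = 4*10 = 40
  bit 4 = 1: r = r^2 * 10 mod 47 = 40^2 * 10 = 2*10 = 20
  -> A = 20
B = 10^8 mod 47  (bits of 8 = 1000)
  bit 0 = 1: r = r^2 * 10 mod 47 = 1^2 * 10 = 1*10 = 10
  bit 1 = 0: r = r^2 mod 47 = 10^2 = 6
  bit 2 = 0: r = r^2 mod 47 = 6^2 = 36
  bit 3 = 0: r = r^2 mod 47 = 36^2 = 27
  -> B = 27
s = B^a = 27^31 mod 47  (bits of 31 = 11111)
  bit 0 = 1: r = r^2 * 27 mod 47 = 1^2 * 27 = 1*27 = 27
  bit 1 = 1: r = r^2 * 27 mod 47 = 27^2 * 27 = 24*27 = 37
  bit 2 = 1: r = r^2 * 27 mod 47 = 37^2 * 27 = 6*27 = 21
  bit 3 = 1: r = r^2 * 27 mod 47 = 21^2 * 27 = 18*27 = 16
  bit 4 = 1: r = r^2 * 27 mod 47 = 16^2 * 27 = 21*27 = 3
  -> s = B^a = 3

Answer: 20 27 3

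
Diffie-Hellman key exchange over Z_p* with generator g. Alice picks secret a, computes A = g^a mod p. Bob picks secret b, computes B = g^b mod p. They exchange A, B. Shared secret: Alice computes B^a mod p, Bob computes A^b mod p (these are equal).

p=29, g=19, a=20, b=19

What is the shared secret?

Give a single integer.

Answer: 16

Derivation:
A = 19^20 mod 29  (bits of 20 = 10100)
  bit 0 = 1: r = r^2 * 19 mod 29 = 1^2 * 19 = 1*19 = 19
  bit 1 = 0: r = r^2 mod 29 = 19^2 = 13
  bit 2 = 1: r = r^2 * 19 mod 29 = 13^2 * 19 = 24*19 = 21
  bit 3 = 0: r = r^2 mod 29 = 21^2 = 6
  bit 4 = 0: r = r^2 mod 29 = 6^2 = 7
  -> A = 7
B = 19^19 mod 29  (bits of 19 = 10011)
  bit 0 = 1: r = r^2 * 19 mod 29 = 1^2 * 19 = 1*19 = 19
  bit 1 = 0: r = r^2 mod 29 = 19^2 = 13
  bit 2 = 0: r = r^2 mod 29 = 13^2 = 24
  bit 3 = 1: r = r^2 * 19 mod 29 = 24^2 * 19 = 25*19 = 11
  bit 4 = 1: r = r^2 * 19 mod 29 = 11^2 * 19 = 5*19 = 8
  -> B = 8
s = B^a = 8^20 mod 29  (bits of 20 = 10100)
  bit 0 = 1: r = r^2 * 8 mod 29 = 1^2 * 8 = 1*8 = 8
  bit 1 = 0: r = r^2 mod 29 = 8^2 = 6
  bit 2 = 1: r = r^2 * 8 mod 29 = 6^2 * 8 = 7*8 = 27
  bit 3 = 0: r = r^2 mod 29 = 27^2 = 4
  bit 4 = 0: r = r^2 mod 29 = 4^2 = 16
  -> s = B^a = 16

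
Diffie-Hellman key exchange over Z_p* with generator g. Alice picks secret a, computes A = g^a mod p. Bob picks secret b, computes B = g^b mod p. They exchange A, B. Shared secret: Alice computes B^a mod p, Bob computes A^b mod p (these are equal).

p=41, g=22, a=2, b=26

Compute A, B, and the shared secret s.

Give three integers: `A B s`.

Answer: 33 20 31

Derivation:
A = 22^2 mod 41  (bits of 2 = 10)
  bit 0 = 1: r = r^2 * 22 mod 41 = 1^2 * 22 = 1*22 = 22
  bit 1 = 0: r = r^2 mod 41 = 22^2 = 33
  -> A = 33
B = 22^26 mod 41  (bits of 26 = 11010)
  bit 0 = 1: r = r^2 * 22 mod 41 = 1^2 * 22 = 1*22 = 22
  bit 1 = 1: r = r^2 * 22 mod 41 = 22^2 * 22 = 33*22 = 29
  bit 2 = 0: r = r^2 mod 41 = 29^2 = 21
  bit 3 = 1: r = r^2 * 22 mod 41 = 21^2 * 22 = 31*22 = 26
  bit 4 = 0: r = r^2 mod 41 = 26^2 = 20
  -> B = 20
s = B^a = 20^2 mod 41  (bits of 2 = 10)
  bit 0 = 1: r = r^2 * 20 mod 41 = 1^2 * 20 = 1*20 = 20
  bit 1 = 0: r = r^2 mod 41 = 20^2 = 31
  -> s = B^a = 31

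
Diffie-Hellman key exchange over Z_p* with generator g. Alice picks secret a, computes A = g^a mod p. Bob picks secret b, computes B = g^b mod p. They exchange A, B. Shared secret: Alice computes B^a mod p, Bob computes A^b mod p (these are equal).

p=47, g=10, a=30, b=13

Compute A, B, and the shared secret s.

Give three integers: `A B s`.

A = 10^30 mod 47  (bits of 30 = 11110)
  bit 0 = 1: r = r^2 * 10 mod 47 = 1^2 * 10 = 1*10 = 10
  bit 1 = 1: r = r^2 * 10 mod 47 = 10^2 * 10 = 6*10 = 13
  bit 2 = 1: r = r^2 * 10 mod 47 = 13^2 * 10 = 28*10 = 45
  bit 3 = 1: r = r^2 * 10 mod 47 = 45^2 * 10 = 4*10 = 40
  bit 4 = 0: r = r^2 mod 47 = 40^2 = 2
  -> A = 2
B = 10^13 mod 47  (bits of 13 = 1101)
  bit 0 = 1: r = r^2 * 10 mod 47 = 1^2 * 10 = 1*10 = 10
  bit 1 = 1: r = r^2 * 10 mod 47 = 10^2 * 10 = 6*10 = 13
  bit 2 = 0: r = r^2 mod 47 = 13^2 = 28
  bit 3 = 1: r = r^2 * 10 mod 47 = 28^2 * 10 = 32*10 = 38
  -> B = 38
s = B^a = 38^30 mod 47  (bits of 30 = 11110)
  bit 0 = 1: r = r^2 * 38 mod 47 = 1^2 * 38 = 1*38 = 38
  bit 1 = 1: r = r^2 * 38 mod 47 = 38^2 * 38 = 34*38 = 23
  bit 2 = 1: r = r^2 * 38 mod 47 = 23^2 * 38 = 12*38 = 33
  bit 3 = 1: r = r^2 * 38 mod 47 = 33^2 * 38 = 8*38 = 22
  bit 4 = 0: r = r^2 mod 47 = 22^2 = 14
  -> s = B^a = 14

Answer: 2 38 14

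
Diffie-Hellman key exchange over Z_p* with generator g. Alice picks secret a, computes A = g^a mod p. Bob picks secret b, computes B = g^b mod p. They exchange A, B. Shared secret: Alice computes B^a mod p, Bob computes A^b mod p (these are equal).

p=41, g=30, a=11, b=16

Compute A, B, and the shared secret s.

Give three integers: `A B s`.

A = 30^11 mod 41  (bits of 11 = 1011)
  bit 0 = 1: r = r^2 * 30 mod 41 = 1^2 * 30 = 1*30 = 30
  bit 1 = 0: r = r^2 mod 41 = 30^2 = 39
  bit 2 = 1: r = r^2 * 30 mod 41 = 39^2 * 30 = 4*30 = 38
  bit 3 = 1: r = r^2 * 30 mod 41 = 38^2 * 30 = 9*30 = 24
  -> A = 24
B = 30^16 mod 41  (bits of 16 = 10000)
  bit 0 = 1: r = r^2 * 30 mod 41 = 1^2 * 30 = 1*30 = 30
  bit 1 = 0: r = r^2 mod 41 = 30^2 = 39
  bit 2 = 0: r = r^2 mod 41 = 39^2 = 4
  bit 3 = 0: r = r^2 mod 41 = 4^2 = 16
  bit 4 = 0: r = r^2 mod 41 = 16^2 = 10
  -> B = 10
s = B^a = 10^11 mod 41  (bits of 11 = 1011)
  bit 0 = 1: r = r^2 * 10 mod 41 = 1^2 * 10 = 1*10 = 10
  bit 1 = 0: r = r^2 mod 41 = 10^2 = 18
  bit 2 = 1: r = r^2 * 10 mod 41 = 18^2 * 10 = 37*10 = 1
  bit 3 = 1: r = r^2 * 10 mod 41 = 1^2 * 10 = 1*10 = 10
  -> s = B^a = 10

Answer: 24 10 10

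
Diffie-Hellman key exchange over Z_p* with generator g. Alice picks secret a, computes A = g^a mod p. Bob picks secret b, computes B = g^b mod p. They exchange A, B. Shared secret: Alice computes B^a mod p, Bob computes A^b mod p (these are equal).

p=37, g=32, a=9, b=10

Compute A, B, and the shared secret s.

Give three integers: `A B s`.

Answer: 31 30 36

Derivation:
A = 32^9 mod 37  (bits of 9 = 1001)
  bit 0 = 1: r = r^2 * 32 mod 37 = 1^2 * 32 = 1*32 = 32
  bit 1 = 0: r = r^2 mod 37 = 32^2 = 25
  bit 2 = 0: r = r^2 mod 37 = 25^2 = 33
  bit 3 = 1: r = r^2 * 32 mod 37 = 33^2 * 32 = 16*32 = 31
  -> A = 31
B = 32^10 mod 37  (bits of 10 = 1010)
  bit 0 = 1: r = r^2 * 32 mod 37 = 1^2 * 32 = 1*32 = 32
  bit 1 = 0: r = r^2 mod 37 = 32^2 = 25
  bit 2 = 1: r = r^2 * 32 mod 37 = 25^2 * 32 = 33*32 = 20
  bit 3 = 0: r = r^2 mod 37 = 20^2 = 30
  -> B = 30
s = B^a = 30^9 mod 37  (bits of 9 = 1001)
  bit 0 = 1: r = r^2 * 30 mod 37 = 1^2 * 30 = 1*30 = 30
  bit 1 = 0: r = r^2 mod 37 = 30^2 = 12
  bit 2 = 0: r = r^2 mod 37 = 12^2 = 33
  bit 3 = 1: r = r^2 * 30 mod 37 = 33^2 * 30 = 16*30 = 36
  -> s = B^a = 36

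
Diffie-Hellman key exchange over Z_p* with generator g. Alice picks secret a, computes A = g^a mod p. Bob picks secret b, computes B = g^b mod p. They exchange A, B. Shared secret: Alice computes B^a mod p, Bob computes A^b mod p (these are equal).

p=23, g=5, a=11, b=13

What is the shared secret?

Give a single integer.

A = 5^11 mod 23  (bits of 11 = 1011)
  bit 0 = 1: r = r^2 * 5 mod 23 = 1^2 * 5 = 1*5 = 5
  bit 1 = 0: r = r^2 mod 23 = 5^2 = 2
  bit 2 = 1: r = r^2 * 5 mod 23 = 2^2 * 5 = 4*5 = 20
  bit 3 = 1: r = r^2 * 5 mod 23 = 20^2 * 5 = 9*5 = 22
  -> A = 22
B = 5^13 mod 23  (bits of 13 = 1101)
  bit 0 = 1: r = r^2 * 5 mod 23 = 1^2 * 5 = 1*5 = 5
  bit 1 = 1: r = r^2 * 5 mod 23 = 5^2 * 5 = 2*5 = 10
  bit 2 = 0: r = r^2 mod 23 = 10^2 = 8
  bit 3 = 1: r = r^2 * 5 mod 23 = 8^2 * 5 = 18*5 = 21
  -> B = 21
s = B^a = 21^11 mod 23  (bits of 11 = 1011)
  bit 0 = 1: r = r^2 * 21 mod 23 = 1^2 * 21 = 1*21 = 21
  bit 1 = 0: r = r^2 mod 23 = 21^2 = 4
  bit 2 = 1: r = r^2 * 21 mod 23 = 4^2 * 21 = 16*21 = 14
  bit 3 = 1: r = r^2 * 21 mod 23 = 14^2 * 21 = 12*21 = 22
  -> s = B^a = 22

Answer: 22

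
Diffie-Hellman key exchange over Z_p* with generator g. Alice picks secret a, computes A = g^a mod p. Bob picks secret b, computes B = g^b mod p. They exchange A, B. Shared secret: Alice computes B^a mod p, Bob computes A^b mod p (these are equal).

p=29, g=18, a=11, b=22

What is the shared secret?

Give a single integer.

Answer: 4

Derivation:
A = 18^11 mod 29  (bits of 11 = 1011)
  bit 0 = 1: r = r^2 * 18 mod 29 = 1^2 * 18 = 1*18 = 18
  bit 1 = 0: r = r^2 mod 29 = 18^2 = 5
  bit 2 = 1: r = r^2 * 18 mod 29 = 5^2 * 18 = 25*18 = 15
  bit 3 = 1: r = r^2 * 18 mod 29 = 15^2 * 18 = 22*18 = 19
  -> A = 19
B = 18^22 mod 29  (bits of 22 = 10110)
  bit 0 = 1: r = r^2 * 18 mod 29 = 1^2 * 18 = 1*18 = 18
  bit 1 = 0: r = r^2 mod 29 = 18^2 = 5
  bit 2 = 1: r = r^2 * 18 mod 29 = 5^2 * 18 = 25*18 = 15
  bit 3 = 1: r = r^2 * 18 mod 29 = 15^2 * 18 = 22*18 = 19
  bit 4 = 0: r = r^2 mod 29 = 19^2 = 13
  -> B = 13
s = B^a = 13^11 mod 29  (bits of 11 = 1011)
  bit 0 = 1: r = r^2 * 13 mod 29 = 1^2 * 13 = 1*13 = 13
  bit 1 = 0: r = r^2 mod 29 = 13^2 = 24
  bit 2 = 1: r = r^2 * 13 mod 29 = 24^2 * 13 = 25*13 = 6
  bit 3 = 1: r = r^2 * 13 mod 29 = 6^2 * 13 = 7*13 = 4
  -> s = B^a = 4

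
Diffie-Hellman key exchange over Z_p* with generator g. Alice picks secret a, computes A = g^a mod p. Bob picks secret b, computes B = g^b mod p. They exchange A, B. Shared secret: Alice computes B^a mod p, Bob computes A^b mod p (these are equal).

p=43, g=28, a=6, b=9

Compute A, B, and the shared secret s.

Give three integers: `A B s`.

A = 28^6 mod 43  (bits of 6 = 110)
  bit 0 = 1: r = r^2 * 28 mod 43 = 1^2 * 28 = 1*28 = 28
  bit 1 = 1: r = r^2 * 28 mod 43 = 28^2 * 28 = 10*28 = 22
  bit 2 = 0: r = r^2 mod 43 = 22^2 = 11
  -> A = 11
B = 28^9 mod 43  (bits of 9 = 1001)
  bit 0 = 1: r = r^2 * 28 mod 43 = 1^2 * 28 = 1*28 = 28
  bit 1 = 0: r = r^2 mod 43 = 28^2 = 10
  bit 2 = 0: r = r^2 mod 43 = 10^2 = 14
  bit 3 = 1: r = r^2 * 28 mod 43 = 14^2 * 28 = 24*28 = 27
  -> B = 27
s = B^a = 27^6 mod 43  (bits of 6 = 110)
  bit 0 = 1: r = r^2 * 27 mod 43 = 1^2 * 27 = 1*27 = 27
  bit 1 = 1: r = r^2 * 27 mod 43 = 27^2 * 27 = 41*27 = 32
  bit 2 = 0: r = r^2 mod 43 = 32^2 = 35
  -> s = B^a = 35

Answer: 11 27 35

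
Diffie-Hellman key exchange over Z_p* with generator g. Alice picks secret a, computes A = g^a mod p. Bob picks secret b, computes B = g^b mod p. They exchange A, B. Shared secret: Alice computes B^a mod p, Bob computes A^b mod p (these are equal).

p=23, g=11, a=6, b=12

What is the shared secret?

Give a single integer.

Answer: 9

Derivation:
A = 11^6 mod 23  (bits of 6 = 110)
  bit 0 = 1: r = r^2 * 11 mod 23 = 1^2 * 11 = 1*11 = 11
  bit 1 = 1: r = r^2 * 11 mod 23 = 11^2 * 11 = 6*11 = 20
  bit 2 = 0: r = r^2 mod 23 = 20^2 = 9
  -> A = 9
B = 11^12 mod 23  (bits of 12 = 1100)
  bit 0 = 1: r = r^2 * 11 mod 23 = 1^2 * 11 = 1*11 = 11
  bit 1 = 1: r = r^2 * 11 mod 23 = 11^2 * 11 = 6*11 = 20
  bit 2 = 0: r = r^2 mod 23 = 20^2 = 9
  bit 3 = 0: r = r^2 mod 23 = 9^2 = 12
  -> B = 12
s = B^a = 12^6 mod 23  (bits of 6 = 110)
  bit 0 = 1: r = r^2 * 12 mod 23 = 1^2 * 12 = 1*12 = 12
  bit 1 = 1: r = r^2 * 12 mod 23 = 12^2 * 12 = 6*12 = 3
  bit 2 = 0: r = r^2 mod 23 = 3^2 = 9
  -> s = B^a = 9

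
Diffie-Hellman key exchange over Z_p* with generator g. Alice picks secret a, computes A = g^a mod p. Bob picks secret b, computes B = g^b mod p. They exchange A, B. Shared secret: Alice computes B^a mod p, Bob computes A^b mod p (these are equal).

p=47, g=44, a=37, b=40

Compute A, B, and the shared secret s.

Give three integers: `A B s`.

Answer: 33 2 28

Derivation:
A = 44^37 mod 47  (bits of 37 = 100101)
  bit 0 = 1: r = r^2 * 44 mod 47 = 1^2 * 44 = 1*44 = 44
  bit 1 = 0: r = r^2 mod 47 = 44^2 = 9
  bit 2 = 0: r = r^2 mod 47 = 9^2 = 34
  bit 3 = 1: r = r^2 * 44 mod 47 = 34^2 * 44 = 28*44 = 10
  bit 4 = 0: r = r^2 mod 47 = 10^2 = 6
  bit 5 = 1: r = r^2 * 44 mod 47 = 6^2 * 44 = 36*44 = 33
  -> A = 33
B = 44^40 mod 47  (bits of 40 = 101000)
  bit 0 = 1: r = r^2 * 44 mod 47 = 1^2 * 44 = 1*44 = 44
  bit 1 = 0: r = r^2 mod 47 = 44^2 = 9
  bit 2 = 1: r = r^2 * 44 mod 47 = 9^2 * 44 = 34*44 = 39
  bit 3 = 0: r = r^2 mod 47 = 39^2 = 17
  bit 4 = 0: r = r^2 mod 47 = 17^2 = 7
  bit 5 = 0: r = r^2 mod 47 = 7^2 = 2
  -> B = 2
s = B^a = 2^37 mod 47  (bits of 37 = 100101)
  bit 0 = 1: r = r^2 * 2 mod 47 = 1^2 * 2 = 1*2 = 2
  bit 1 = 0: r = r^2 mod 47 = 2^2 = 4
  bit 2 = 0: r = r^2 mod 47 = 4^2 = 16
  bit 3 = 1: r = r^2 * 2 mod 47 = 16^2 * 2 = 21*2 = 42
  bit 4 = 0: r = r^2 mod 47 = 42^2 = 25
  bit 5 = 1: r = r^2 * 2 mod 47 = 25^2 * 2 = 14*2 = 28
  -> s = B^a = 28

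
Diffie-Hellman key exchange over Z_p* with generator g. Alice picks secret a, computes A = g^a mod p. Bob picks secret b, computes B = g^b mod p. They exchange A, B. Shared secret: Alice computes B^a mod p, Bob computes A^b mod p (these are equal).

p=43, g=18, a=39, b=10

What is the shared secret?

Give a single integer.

Answer: 4

Derivation:
A = 18^39 mod 43  (bits of 39 = 100111)
  bit 0 = 1: r = r^2 * 18 mod 43 = 1^2 * 18 = 1*18 = 18
  bit 1 = 0: r = r^2 mod 43 = 18^2 = 23
  bit 2 = 0: r = r^2 mod 43 = 23^2 = 13
  bit 3 = 1: r = r^2 * 18 mod 43 = 13^2 * 18 = 40*18 = 32
  bit 4 = 1: r = r^2 * 18 mod 43 = 32^2 * 18 = 35*18 = 28
  bit 5 = 1: r = r^2 * 18 mod 43 = 28^2 * 18 = 10*18 = 8
  -> A = 8
B = 18^10 mod 43  (bits of 10 = 1010)
  bit 0 = 1: r = r^2 * 18 mod 43 = 1^2 * 18 = 1*18 = 18
  bit 1 = 0: r = r^2 mod 43 = 18^2 = 23
  bit 2 = 1: r = r^2 * 18 mod 43 = 23^2 * 18 = 13*18 = 19
  bit 3 = 0: r = r^2 mod 43 = 19^2 = 17
  -> B = 17
s = B^a = 17^39 mod 43  (bits of 39 = 100111)
  bit 0 = 1: r = r^2 * 17 mod 43 = 1^2 * 17 = 1*17 = 17
  bit 1 = 0: r = r^2 mod 43 = 17^2 = 31
  bit 2 = 0: r = r^2 mod 43 = 31^2 = 15
  bit 3 = 1: r = r^2 * 17 mod 43 = 15^2 * 17 = 10*17 = 41
  bit 4 = 1: r = r^2 * 17 mod 43 = 41^2 * 17 = 4*17 = 25
  bit 5 = 1: r = r^2 * 17 mod 43 = 25^2 * 17 = 23*17 = 4
  -> s = B^a = 4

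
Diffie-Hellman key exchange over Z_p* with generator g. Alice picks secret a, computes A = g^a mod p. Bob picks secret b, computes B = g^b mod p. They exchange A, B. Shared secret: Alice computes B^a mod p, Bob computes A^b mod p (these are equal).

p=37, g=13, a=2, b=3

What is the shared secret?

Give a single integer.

Answer: 11

Derivation:
A = 13^2 mod 37  (bits of 2 = 10)
  bit 0 = 1: r = r^2 * 13 mod 37 = 1^2 * 13 = 1*13 = 13
  bit 1 = 0: r = r^2 mod 37 = 13^2 = 21
  -> A = 21
B = 13^3 mod 37  (bits of 3 = 11)
  bit 0 = 1: r = r^2 * 13 mod 37 = 1^2 * 13 = 1*13 = 13
  bit 1 = 1: r = r^2 * 13 mod 37 = 13^2 * 13 = 21*13 = 14
  -> B = 14
s = B^a = 14^2 mod 37  (bits of 2 = 10)
  bit 0 = 1: r = r^2 * 14 mod 37 = 1^2 * 14 = 1*14 = 14
  bit 1 = 0: r = r^2 mod 37 = 14^2 = 11
  -> s = B^a = 11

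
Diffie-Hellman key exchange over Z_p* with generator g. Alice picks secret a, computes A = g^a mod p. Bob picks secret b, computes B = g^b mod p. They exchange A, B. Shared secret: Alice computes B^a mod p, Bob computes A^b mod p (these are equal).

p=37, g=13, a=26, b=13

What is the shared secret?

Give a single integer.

Answer: 25

Derivation:
A = 13^26 mod 37  (bits of 26 = 11010)
  bit 0 = 1: r = r^2 * 13 mod 37 = 1^2 * 13 = 1*13 = 13
  bit 1 = 1: r = r^2 * 13 mod 37 = 13^2 * 13 = 21*13 = 14
  bit 2 = 0: r = r^2 mod 37 = 14^2 = 11
  bit 3 = 1: r = r^2 * 13 mod 37 = 11^2 * 13 = 10*13 = 19
  bit 4 = 0: r = r^2 mod 37 = 19^2 = 28
  -> A = 28
B = 13^13 mod 37  (bits of 13 = 1101)
  bit 0 = 1: r = r^2 * 13 mod 37 = 1^2 * 13 = 1*13 = 13
  bit 1 = 1: r = r^2 * 13 mod 37 = 13^2 * 13 = 21*13 = 14
  bit 2 = 0: r = r^2 mod 37 = 14^2 = 11
  bit 3 = 1: r = r^2 * 13 mod 37 = 11^2 * 13 = 10*13 = 19
  -> B = 19
s = B^a = 19^26 mod 37  (bits of 26 = 11010)
  bit 0 = 1: r = r^2 * 19 mod 37 = 1^2 * 19 = 1*19 = 19
  bit 1 = 1: r = r^2 * 19 mod 37 = 19^2 * 19 = 28*19 = 14
  bit 2 = 0: r = r^2 mod 37 = 14^2 = 11
  bit 3 = 1: r = r^2 * 19 mod 37 = 11^2 * 19 = 10*19 = 5
  bit 4 = 0: r = r^2 mod 37 = 5^2 = 25
  -> s = B^a = 25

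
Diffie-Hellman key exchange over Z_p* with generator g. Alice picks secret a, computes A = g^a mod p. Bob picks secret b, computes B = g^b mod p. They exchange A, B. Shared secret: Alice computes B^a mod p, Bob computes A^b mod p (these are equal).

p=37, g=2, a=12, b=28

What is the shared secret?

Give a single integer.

Answer: 26

Derivation:
A = 2^12 mod 37  (bits of 12 = 1100)
  bit 0 = 1: r = r^2 * 2 mod 37 = 1^2 * 2 = 1*2 = 2
  bit 1 = 1: r = r^2 * 2 mod 37 = 2^2 * 2 = 4*2 = 8
  bit 2 = 0: r = r^2 mod 37 = 8^2 = 27
  bit 3 = 0: r = r^2 mod 37 = 27^2 = 26
  -> A = 26
B = 2^28 mod 37  (bits of 28 = 11100)
  bit 0 = 1: r = r^2 * 2 mod 37 = 1^2 * 2 = 1*2 = 2
  bit 1 = 1: r = r^2 * 2 mod 37 = 2^2 * 2 = 4*2 = 8
  bit 2 = 1: r = r^2 * 2 mod 37 = 8^2 * 2 = 27*2 = 17
  bit 3 = 0: r = r^2 mod 37 = 17^2 = 30
  bit 4 = 0: r = r^2 mod 37 = 30^2 = 12
  -> B = 12
s = B^a = 12^12 mod 37  (bits of 12 = 1100)
  bit 0 = 1: r = r^2 * 12 mod 37 = 1^2 * 12 = 1*12 = 12
  bit 1 = 1: r = r^2 * 12 mod 37 = 12^2 * 12 = 33*12 = 26
  bit 2 = 0: r = r^2 mod 37 = 26^2 = 10
  bit 3 = 0: r = r^2 mod 37 = 10^2 = 26
  -> s = B^a = 26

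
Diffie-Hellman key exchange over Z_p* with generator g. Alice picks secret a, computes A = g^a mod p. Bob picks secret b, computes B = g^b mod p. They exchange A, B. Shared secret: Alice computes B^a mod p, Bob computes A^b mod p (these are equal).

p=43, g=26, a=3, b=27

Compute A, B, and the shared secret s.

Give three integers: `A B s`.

Answer: 32 8 39

Derivation:
A = 26^3 mod 43  (bits of 3 = 11)
  bit 0 = 1: r = r^2 * 26 mod 43 = 1^2 * 26 = 1*26 = 26
  bit 1 = 1: r = r^2 * 26 mod 43 = 26^2 * 26 = 31*26 = 32
  -> A = 32
B = 26^27 mod 43  (bits of 27 = 11011)
  bit 0 = 1: r = r^2 * 26 mod 43 = 1^2 * 26 = 1*26 = 26
  bit 1 = 1: r = r^2 * 26 mod 43 = 26^2 * 26 = 31*26 = 32
  bit 2 = 0: r = r^2 mod 43 = 32^2 = 35
  bit 3 = 1: r = r^2 * 26 mod 43 = 35^2 * 26 = 21*26 = 30
  bit 4 = 1: r = r^2 * 26 mod 43 = 30^2 * 26 = 40*26 = 8
  -> B = 8
s = B^a = 8^3 mod 43  (bits of 3 = 11)
  bit 0 = 1: r = r^2 * 8 mod 43 = 1^2 * 8 = 1*8 = 8
  bit 1 = 1: r = r^2 * 8 mod 43 = 8^2 * 8 = 21*8 = 39
  -> s = B^a = 39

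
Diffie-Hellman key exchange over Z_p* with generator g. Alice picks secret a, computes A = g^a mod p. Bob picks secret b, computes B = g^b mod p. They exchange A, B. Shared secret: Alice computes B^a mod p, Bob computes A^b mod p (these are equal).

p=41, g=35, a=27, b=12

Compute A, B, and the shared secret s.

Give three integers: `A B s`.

Answer: 29 4 25

Derivation:
A = 35^27 mod 41  (bits of 27 = 11011)
  bit 0 = 1: r = r^2 * 35 mod 41 = 1^2 * 35 = 1*35 = 35
  bit 1 = 1: r = r^2 * 35 mod 41 = 35^2 * 35 = 36*35 = 30
  bit 2 = 0: r = r^2 mod 41 = 30^2 = 39
  bit 3 = 1: r = r^2 * 35 mod 41 = 39^2 * 35 = 4*35 = 17
  bit 4 = 1: r = r^2 * 35 mod 41 = 17^2 * 35 = 2*35 = 29
  -> A = 29
B = 35^12 mod 41  (bits of 12 = 1100)
  bit 0 = 1: r = r^2 * 35 mod 41 = 1^2 * 35 = 1*35 = 35
  bit 1 = 1: r = r^2 * 35 mod 41 = 35^2 * 35 = 36*35 = 30
  bit 2 = 0: r = r^2 mod 41 = 30^2 = 39
  bit 3 = 0: r = r^2 mod 41 = 39^2 = 4
  -> B = 4
s = B^a = 4^27 mod 41  (bits of 27 = 11011)
  bit 0 = 1: r = r^2 * 4 mod 41 = 1^2 * 4 = 1*4 = 4
  bit 1 = 1: r = r^2 * 4 mod 41 = 4^2 * 4 = 16*4 = 23
  bit 2 = 0: r = r^2 mod 41 = 23^2 = 37
  bit 3 = 1: r = r^2 * 4 mod 41 = 37^2 * 4 = 16*4 = 23
  bit 4 = 1: r = r^2 * 4 mod 41 = 23^2 * 4 = 37*4 = 25
  -> s = B^a = 25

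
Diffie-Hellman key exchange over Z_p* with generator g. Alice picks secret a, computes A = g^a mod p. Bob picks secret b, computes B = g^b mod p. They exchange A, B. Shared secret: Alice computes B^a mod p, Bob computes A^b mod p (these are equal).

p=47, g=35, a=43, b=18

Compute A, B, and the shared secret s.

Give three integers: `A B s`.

Answer: 30 37 18

Derivation:
A = 35^43 mod 47  (bits of 43 = 101011)
  bit 0 = 1: r = r^2 * 35 mod 47 = 1^2 * 35 = 1*35 = 35
  bit 1 = 0: r = r^2 mod 47 = 35^2 = 3
  bit 2 = 1: r = r^2 * 35 mod 47 = 3^2 * 35 = 9*35 = 33
  bit 3 = 0: r = r^2 mod 47 = 33^2 = 8
  bit 4 = 1: r = r^2 * 35 mod 47 = 8^2 * 35 = 17*35 = 31
  bit 5 = 1: r = r^2 * 35 mod 47 = 31^2 * 35 = 21*35 = 30
  -> A = 30
B = 35^18 mod 47  (bits of 18 = 10010)
  bit 0 = 1: r = r^2 * 35 mod 47 = 1^2 * 35 = 1*35 = 35
  bit 1 = 0: r = r^2 mod 47 = 35^2 = 3
  bit 2 = 0: r = r^2 mod 47 = 3^2 = 9
  bit 3 = 1: r = r^2 * 35 mod 47 = 9^2 * 35 = 34*35 = 15
  bit 4 = 0: r = r^2 mod 47 = 15^2 = 37
  -> B = 37
s = B^a = 37^43 mod 47  (bits of 43 = 101011)
  bit 0 = 1: r = r^2 * 37 mod 47 = 1^2 * 37 = 1*37 = 37
  bit 1 = 0: r = r^2 mod 47 = 37^2 = 6
  bit 2 = 1: r = r^2 * 37 mod 47 = 6^2 * 37 = 36*37 = 16
  bit 3 = 0: r = r^2 mod 47 = 16^2 = 21
  bit 4 = 1: r = r^2 * 37 mod 47 = 21^2 * 37 = 18*37 = 8
  bit 5 = 1: r = r^2 * 37 mod 47 = 8^2 * 37 = 17*37 = 18
  -> s = B^a = 18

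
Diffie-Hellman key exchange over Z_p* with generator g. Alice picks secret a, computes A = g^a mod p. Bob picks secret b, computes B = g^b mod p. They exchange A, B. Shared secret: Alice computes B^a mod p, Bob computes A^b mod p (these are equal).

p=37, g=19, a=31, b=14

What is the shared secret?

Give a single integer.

A = 19^31 mod 37  (bits of 31 = 11111)
  bit 0 = 1: r = r^2 * 19 mod 37 = 1^2 * 19 = 1*19 = 19
  bit 1 = 1: r = r^2 * 19 mod 37 = 19^2 * 19 = 28*19 = 14
  bit 2 = 1: r = r^2 * 19 mod 37 = 14^2 * 19 = 11*19 = 24
  bit 3 = 1: r = r^2 * 19 mod 37 = 24^2 * 19 = 21*19 = 29
  bit 4 = 1: r = r^2 * 19 mod 37 = 29^2 * 19 = 27*19 = 32
  -> A = 32
B = 19^14 mod 37  (bits of 14 = 1110)
  bit 0 = 1: r = r^2 * 19 mod 37 = 1^2 * 19 = 1*19 = 19
  bit 1 = 1: r = r^2 * 19 mod 37 = 19^2 * 19 = 28*19 = 14
  bit 2 = 1: r = r^2 * 19 mod 37 = 14^2 * 19 = 11*19 = 24
  bit 3 = 0: r = r^2 mod 37 = 24^2 = 21
  -> B = 21
s = B^a = 21^31 mod 37  (bits of 31 = 11111)
  bit 0 = 1: r = r^2 * 21 mod 37 = 1^2 * 21 = 1*21 = 21
  bit 1 = 1: r = r^2 * 21 mod 37 = 21^2 * 21 = 34*21 = 11
  bit 2 = 1: r = r^2 * 21 mod 37 = 11^2 * 21 = 10*21 = 25
  bit 3 = 1: r = r^2 * 21 mod 37 = 25^2 * 21 = 33*21 = 27
  bit 4 = 1: r = r^2 * 21 mod 37 = 27^2 * 21 = 26*21 = 28
  -> s = B^a = 28

Answer: 28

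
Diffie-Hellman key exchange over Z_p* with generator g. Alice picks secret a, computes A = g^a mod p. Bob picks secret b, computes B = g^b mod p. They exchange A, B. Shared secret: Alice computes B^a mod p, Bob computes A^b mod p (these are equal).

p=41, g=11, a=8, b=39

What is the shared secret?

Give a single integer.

Answer: 18

Derivation:
A = 11^8 mod 41  (bits of 8 = 1000)
  bit 0 = 1: r = r^2 * 11 mod 41 = 1^2 * 11 = 1*11 = 11
  bit 1 = 0: r = r^2 mod 41 = 11^2 = 39
  bit 2 = 0: r = r^2 mod 41 = 39^2 = 4
  bit 3 = 0: r = r^2 mod 41 = 4^2 = 16
  -> A = 16
B = 11^39 mod 41  (bits of 39 = 100111)
  bit 0 = 1: r = r^2 * 11 mod 41 = 1^2 * 11 = 1*11 = 11
  bit 1 = 0: r = r^2 mod 41 = 11^2 = 39
  bit 2 = 0: r = r^2 mod 41 = 39^2 = 4
  bit 3 = 1: r = r^2 * 11 mod 41 = 4^2 * 11 = 16*11 = 12
  bit 4 = 1: r = r^2 * 11 mod 41 = 12^2 * 11 = 21*11 = 26
  bit 5 = 1: r = r^2 * 11 mod 41 = 26^2 * 11 = 20*11 = 15
  -> B = 15
s = B^a = 15^8 mod 41  (bits of 8 = 1000)
  bit 0 = 1: r = r^2 * 15 mod 41 = 1^2 * 15 = 1*15 = 15
  bit 1 = 0: r = r^2 mod 41 = 15^2 = 20
  bit 2 = 0: r = r^2 mod 41 = 20^2 = 31
  bit 3 = 0: r = r^2 mod 41 = 31^2 = 18
  -> s = B^a = 18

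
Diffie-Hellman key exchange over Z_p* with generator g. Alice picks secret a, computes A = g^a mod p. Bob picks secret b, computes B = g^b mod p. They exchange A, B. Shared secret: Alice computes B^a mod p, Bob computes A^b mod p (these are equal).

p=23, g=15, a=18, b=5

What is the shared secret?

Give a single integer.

A = 15^18 mod 23  (bits of 18 = 10010)
  bit 0 = 1: r = r^2 * 15 mod 23 = 1^2 * 15 = 1*15 = 15
  bit 1 = 0: r = r^2 mod 23 = 15^2 = 18
  bit 2 = 0: r = r^2 mod 23 = 18^2 = 2
  bit 3 = 1: r = r^2 * 15 mod 23 = 2^2 * 15 = 4*15 = 14
  bit 4 = 0: r = r^2 mod 23 = 14^2 = 12
  -> A = 12
B = 15^5 mod 23  (bits of 5 = 101)
  bit 0 = 1: r = r^2 * 15 mod 23 = 1^2 * 15 = 1*15 = 15
  bit 1 = 0: r = r^2 mod 23 = 15^2 = 18
  bit 2 = 1: r = r^2 * 15 mod 23 = 18^2 * 15 = 2*15 = 7
  -> B = 7
s = B^a = 7^18 mod 23  (bits of 18 = 10010)
  bit 0 = 1: r = r^2 * 7 mod 23 = 1^2 * 7 = 1*7 = 7
  bit 1 = 0: r = r^2 mod 23 = 7^2 = 3
  bit 2 = 0: r = r^2 mod 23 = 3^2 = 9
  bit 3 = 1: r = r^2 * 7 mod 23 = 9^2 * 7 = 12*7 = 15
  bit 4 = 0: r = r^2 mod 23 = 15^2 = 18
  -> s = B^a = 18

Answer: 18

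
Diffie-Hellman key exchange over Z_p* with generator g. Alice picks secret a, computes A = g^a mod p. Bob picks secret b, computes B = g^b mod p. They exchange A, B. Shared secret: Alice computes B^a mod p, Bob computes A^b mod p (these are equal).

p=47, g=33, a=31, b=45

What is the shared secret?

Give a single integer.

A = 33^31 mod 47  (bits of 31 = 11111)
  bit 0 = 1: r = r^2 * 33 mod 47 = 1^2 * 33 = 1*33 = 33
  bit 1 = 1: r = r^2 * 33 mod 47 = 33^2 * 33 = 8*33 = 29
  bit 2 = 1: r = r^2 * 33 mod 47 = 29^2 * 33 = 42*33 = 23
  bit 3 = 1: r = r^2 * 33 mod 47 = 23^2 * 33 = 12*33 = 20
  bit 4 = 1: r = r^2 * 33 mod 47 = 20^2 * 33 = 24*33 = 40
  -> A = 40
B = 33^45 mod 47  (bits of 45 = 101101)
  bit 0 = 1: r = r^2 * 33 mod 47 = 1^2 * 33 = 1*33 = 33
  bit 1 = 0: r = r^2 mod 47 = 33^2 = 8
  bit 2 = 1: r = r^2 * 33 mod 47 = 8^2 * 33 = 17*33 = 44
  bit 3 = 1: r = r^2 * 33 mod 47 = 44^2 * 33 = 9*33 = 15
  bit 4 = 0: r = r^2 mod 47 = 15^2 = 37
  bit 5 = 1: r = r^2 * 33 mod 47 = 37^2 * 33 = 6*33 = 10
  -> B = 10
s = B^a = 10^31 mod 47  (bits of 31 = 11111)
  bit 0 = 1: r = r^2 * 10 mod 47 = 1^2 * 10 = 1*10 = 10
  bit 1 = 1: r = r^2 * 10 mod 47 = 10^2 * 10 = 6*10 = 13
  bit 2 = 1: r = r^2 * 10 mod 47 = 13^2 * 10 = 28*10 = 45
  bit 3 = 1: r = r^2 * 10 mod 47 = 45^2 * 10 = 4*10 = 40
  bit 4 = 1: r = r^2 * 10 mod 47 = 40^2 * 10 = 2*10 = 20
  -> s = B^a = 20

Answer: 20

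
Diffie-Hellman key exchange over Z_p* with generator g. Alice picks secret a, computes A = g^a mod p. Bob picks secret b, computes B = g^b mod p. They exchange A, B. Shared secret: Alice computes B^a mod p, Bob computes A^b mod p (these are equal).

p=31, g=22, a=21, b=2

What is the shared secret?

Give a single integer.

A = 22^21 mod 31  (bits of 21 = 10101)
  bit 0 = 1: r = r^2 * 22 mod 31 = 1^2 * 22 = 1*22 = 22
  bit 1 = 0: r = r^2 mod 31 = 22^2 = 19
  bit 2 = 1: r = r^2 * 22 mod 31 = 19^2 * 22 = 20*22 = 6
  bit 3 = 0: r = r^2 mod 31 = 6^2 = 5
  bit 4 = 1: r = r^2 * 22 mod 31 = 5^2 * 22 = 25*22 = 23
  -> A = 23
B = 22^2 mod 31  (bits of 2 = 10)
  bit 0 = 1: r = r^2 * 22 mod 31 = 1^2 * 22 = 1*22 = 22
  bit 1 = 0: r = r^2 mod 31 = 22^2 = 19
  -> B = 19
s = B^a = 19^21 mod 31  (bits of 21 = 10101)
  bit 0 = 1: r = r^2 * 19 mod 31 = 1^2 * 19 = 1*19 = 19
  bit 1 = 0: r = r^2 mod 31 = 19^2 = 20
  bit 2 = 1: r = r^2 * 19 mod 31 = 20^2 * 19 = 28*19 = 5
  bit 3 = 0: r = r^2 mod 31 = 5^2 = 25
  bit 4 = 1: r = r^2 * 19 mod 31 = 25^2 * 19 = 5*19 = 2
  -> s = B^a = 2

Answer: 2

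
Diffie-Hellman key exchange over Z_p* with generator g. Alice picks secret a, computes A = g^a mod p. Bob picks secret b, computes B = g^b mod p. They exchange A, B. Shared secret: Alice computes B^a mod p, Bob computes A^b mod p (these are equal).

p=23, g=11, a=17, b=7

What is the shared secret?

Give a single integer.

Answer: 19

Derivation:
A = 11^17 mod 23  (bits of 17 = 10001)
  bit 0 = 1: r = r^2 * 11 mod 23 = 1^2 * 11 = 1*11 = 11
  bit 1 = 0: r = r^2 mod 23 = 11^2 = 6
  bit 2 = 0: r = r^2 mod 23 = 6^2 = 13
  bit 3 = 0: r = r^2 mod 23 = 13^2 = 8
  bit 4 = 1: r = r^2 * 11 mod 23 = 8^2 * 11 = 18*11 = 14
  -> A = 14
B = 11^7 mod 23  (bits of 7 = 111)
  bit 0 = 1: r = r^2 * 11 mod 23 = 1^2 * 11 = 1*11 = 11
  bit 1 = 1: r = r^2 * 11 mod 23 = 11^2 * 11 = 6*11 = 20
  bit 2 = 1: r = r^2 * 11 mod 23 = 20^2 * 11 = 9*11 = 7
  -> B = 7
s = B^a = 7^17 mod 23  (bits of 17 = 10001)
  bit 0 = 1: r = r^2 * 7 mod 23 = 1^2 * 7 = 1*7 = 7
  bit 1 = 0: r = r^2 mod 23 = 7^2 = 3
  bit 2 = 0: r = r^2 mod 23 = 3^2 = 9
  bit 3 = 0: r = r^2 mod 23 = 9^2 = 12
  bit 4 = 1: r = r^2 * 7 mod 23 = 12^2 * 7 = 6*7 = 19
  -> s = B^a = 19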